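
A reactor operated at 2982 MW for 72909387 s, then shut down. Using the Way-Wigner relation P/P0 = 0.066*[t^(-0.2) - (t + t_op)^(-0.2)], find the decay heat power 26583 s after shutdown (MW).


P/P0 = 0.066 * [t^(-0.2) - (t + t_op)^(-0.2)]
P/P0 = 0.066 * [26583^(-0.2) - (26583 + 72909387)^(-0.2)]
P/P0 = 0.066 * [0.1303404 - 0.02675541] = 0.006836609
P = 2982 * 0.006836609 = 20.387 MW

20.387


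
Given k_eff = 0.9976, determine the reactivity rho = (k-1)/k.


rho = (k_eff - 1) / k_eff
rho = (0.9976 - 1) / 0.9976
rho = -0.0024058

-0.0024058


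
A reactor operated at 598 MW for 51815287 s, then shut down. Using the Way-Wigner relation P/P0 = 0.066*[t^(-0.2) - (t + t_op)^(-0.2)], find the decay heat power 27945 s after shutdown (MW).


P/P0 = 0.066 * [t^(-0.2) - (t + t_op)^(-0.2)]
P/P0 = 0.066 * [27945^(-0.2) - (27945 + 51815287)^(-0.2)]
P/P0 = 0.066 * [0.1290444 - 0.02864584] = 0.006626305
P = 598 * 0.006626305 = 3.9625 MW

3.9625


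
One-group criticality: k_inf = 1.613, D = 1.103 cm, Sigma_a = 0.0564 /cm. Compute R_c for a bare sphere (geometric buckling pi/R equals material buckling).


L^2 = D / Sigma_a = 1.103 / 0.0564 = 19.55674 cm^2
B_m^2 = (k_inf - 1) / L^2 = (1.613 - 1) / 19.55674 = 0.03134469 /cm^2
For a bare sphere: B_g = pi/R, so R_c = pi / sqrt(B_m^2)
R_c = pi / sqrt(0.03134469) = 17.745 cm

17.745


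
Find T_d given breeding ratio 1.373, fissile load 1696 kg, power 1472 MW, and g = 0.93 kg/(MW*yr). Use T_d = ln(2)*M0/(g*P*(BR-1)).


Breeding gain G = BR - 1 = 1.373 - 1 = 0.373
Fissile production rate = g * P * G = 0.93 * 1472 * 0.373 = 510.62208 kg/yr
T_d = ln(2) * M0 / (g * P * G)
T_d = ln(2) * 1696 / 510.62208 = 2.3022 yr

2.3022


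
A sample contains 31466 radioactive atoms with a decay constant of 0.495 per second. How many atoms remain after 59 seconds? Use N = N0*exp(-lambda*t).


N = N0 * exp(-lambda * t)
N = 31466 * exp(-0.495 * 59)
N = 6.5204e-09

6.5204e-09


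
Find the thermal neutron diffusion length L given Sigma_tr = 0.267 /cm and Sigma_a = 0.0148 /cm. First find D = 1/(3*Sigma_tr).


D = 1 / (3 * Sigma_tr) = 1 / (3 * 0.267) = 1.248439 cm
L = sqrt(D / Sigma_a)
L = sqrt(1.248439 / 0.0148)
L = 9.1844 cm

9.1844


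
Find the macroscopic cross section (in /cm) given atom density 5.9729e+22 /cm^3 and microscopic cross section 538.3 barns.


Sigma = N * sigma_barns * 1e-24
Sigma = 5.9729e+22 * 538.3 * 1e-24
Sigma = 32.152 /cm

32.152


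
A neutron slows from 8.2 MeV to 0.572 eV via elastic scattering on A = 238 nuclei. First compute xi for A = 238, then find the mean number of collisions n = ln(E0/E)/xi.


xi = 1 + (A-1)^2/(2A)*ln((A-1)/(A+1)) = 0.008379872 (for A = 238)
n = ln(E0/E) / xi
n = ln(8.2e6 / 0.572) / 0.008379872
n = ln(1.433566e+07) / 0.008379872 = 1966.4

1966.4


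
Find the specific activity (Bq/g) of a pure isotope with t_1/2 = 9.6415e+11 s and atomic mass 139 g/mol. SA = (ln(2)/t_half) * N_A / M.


lambda = ln(2) / t_half = ln(2) / 9.6415e+11 = 7.189205e-13 /s
SA = lambda * N_A / M
SA = 7.189205e-13 * 6.022e23 / 139
SA = 3.1146e+09 Bq/g

3.1146e+09


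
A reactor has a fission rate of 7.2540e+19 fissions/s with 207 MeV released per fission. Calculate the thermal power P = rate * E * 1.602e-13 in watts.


P = fission_rate * E_MeV * 1.602e-13
P = 7.2540e+19 * 207 * 1.602e-13
P = 2.4055e+09 W

2.4055e+09


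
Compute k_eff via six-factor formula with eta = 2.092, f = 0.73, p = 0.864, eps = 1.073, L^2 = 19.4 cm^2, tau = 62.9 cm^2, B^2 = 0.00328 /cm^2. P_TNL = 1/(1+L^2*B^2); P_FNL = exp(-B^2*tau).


k_inf = eta*f*p*eps = 2.092*0.73*0.864*1.073 = 1.415787
P_TNL = 1/(1 + L^2*B^2) = 1/(1 + 19.4*0.00328) = 0.9401748
P_FNL = exp(-B^2*tau) = exp(-0.00328*62.9) = 0.8135792
k_eff = k_inf * P_TNL * P_FNL = 1.415787 * 0.9401748 * 0.8135792
k_eff = 1.0829

1.0829


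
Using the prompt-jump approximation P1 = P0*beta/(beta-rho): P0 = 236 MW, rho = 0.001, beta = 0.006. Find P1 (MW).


P1/P0 = beta / (beta - rho)
P1/P0 = 0.006 / (0.006 - 0.001) = 1.200000
P1 = 236 * 1.200000 = 283.20 MW

283.20


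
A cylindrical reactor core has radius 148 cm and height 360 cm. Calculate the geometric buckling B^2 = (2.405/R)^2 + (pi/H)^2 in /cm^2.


B^2 = (2.405/R)^2 + (pi/H)^2
B^2 = (2.405/148)^2 + (pi/360)^2
B^2 = 3.4022e-04 /cm^2

3.4022e-04


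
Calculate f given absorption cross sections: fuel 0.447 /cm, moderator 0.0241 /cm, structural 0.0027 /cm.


f = Sigma_a_fuel / (Sigma_a_fuel + Sigma_a_mod + Sigma_a_other)
f = 0.447 / (0.447 + 0.0241 + 0.0027)
f = 0.94344

0.94344


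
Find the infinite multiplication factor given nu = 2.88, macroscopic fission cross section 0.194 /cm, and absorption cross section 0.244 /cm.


k_inf = nu * Sigma_f / Sigma_a
k_inf = 2.88 * 0.194 / 0.244
k_inf = 2.2898

2.2898


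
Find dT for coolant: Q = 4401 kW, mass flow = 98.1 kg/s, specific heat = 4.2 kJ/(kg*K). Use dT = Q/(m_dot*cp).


dT = Q / (m_dot * cp)
dT = 4401 / (98.1 * 4.2)
dT = 10.682 C

10.682


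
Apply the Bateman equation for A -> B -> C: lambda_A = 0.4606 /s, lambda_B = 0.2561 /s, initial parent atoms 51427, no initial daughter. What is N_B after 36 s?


N_B(t) = lambda_A * N_A0 / (lambda_B - lambda_A) * [exp(-lambda_A*t) - exp(-lambda_B*t)]
exp(-0.4606*36) = 6.290753e-08; exp(-0.2561*36) = 9.907831e-05
N_B = 0.4606 * 51427 / (0.2561 - 0.4606) * (6.290753e-08 - 9.907831e-05)
N_B = 11.469

11.469


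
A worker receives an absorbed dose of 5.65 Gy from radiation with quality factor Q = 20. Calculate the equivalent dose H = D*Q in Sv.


H = D * Q
H = 5.65 * 20
H = 113.00 Sv

113.00


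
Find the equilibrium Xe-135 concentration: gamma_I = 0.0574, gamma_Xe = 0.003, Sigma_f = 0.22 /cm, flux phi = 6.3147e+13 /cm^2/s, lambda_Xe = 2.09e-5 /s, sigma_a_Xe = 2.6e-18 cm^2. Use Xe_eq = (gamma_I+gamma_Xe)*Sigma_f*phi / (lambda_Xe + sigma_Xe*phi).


Xe_eq = (gamma_I + gamma_Xe) * Sigma_f * phi / (lambda_Xe + sigma_Xe * phi)
Numerator = (0.0574 + 0.003) * 0.22 * 6.3147e+13 = 8.390973e+11
Denominator = 2.09e-5 + 2.6e-18 * 6.3147e+13 = 1.850822e-04
Xe_eq = 8.390973e+11 / 1.850822e-04 = 4.5336e+15 /cm^3

4.5336e+15


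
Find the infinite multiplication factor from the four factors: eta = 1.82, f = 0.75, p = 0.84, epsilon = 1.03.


k_inf = eta * f * p * epsilon
k_inf = 1.82 * 0.75 * 0.84 * 1.03
k_inf = 1.1810

1.1810


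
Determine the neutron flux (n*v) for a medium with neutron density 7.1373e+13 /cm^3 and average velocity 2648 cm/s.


phi = n * v
phi = 7.1373e+13 * 2648
phi = 1.8900e+17 /cm^2/s

1.8900e+17


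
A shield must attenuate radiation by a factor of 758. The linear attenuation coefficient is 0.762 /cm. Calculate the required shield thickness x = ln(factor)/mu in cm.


x = ln(factor) / mu
x = ln(758) / 0.762
x = 8.7017 cm

8.7017


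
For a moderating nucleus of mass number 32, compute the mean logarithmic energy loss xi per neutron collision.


xi = 1 + (A-1)^2/(2A) * ln((A-1)/(A+1))
xi = 1 + (32-1)^2/(2*32) * ln((32-1)/(32 +1))
xi = 0.061218

0.061218


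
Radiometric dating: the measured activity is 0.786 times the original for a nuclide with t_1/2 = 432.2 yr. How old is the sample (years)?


lambda = ln(2) / t_half = ln(2) / 432.2 = 0.001603765 /yr
t = -ln(A/A0) / lambda
t = -ln(0.786) / 0.001603765
t = 150.15 yr

150.15


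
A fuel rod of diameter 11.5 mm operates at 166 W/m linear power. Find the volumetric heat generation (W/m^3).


r = D / 2 / 1000 = 11.5 / 2 / 1000 = 0.00575 m
q''' = q' / (pi * r^2)
q''' = 166 / (pi * 0.00575^2)
q''' = 1.5982e+06 W/m^3

1.5982e+06


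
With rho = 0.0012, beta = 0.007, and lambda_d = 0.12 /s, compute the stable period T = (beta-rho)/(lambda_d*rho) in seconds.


T = (beta - rho) / (lambda_d * rho)
T = (0.007 - 0.0012) / (0.12 * 0.0012)
T = 40.278 s

40.278


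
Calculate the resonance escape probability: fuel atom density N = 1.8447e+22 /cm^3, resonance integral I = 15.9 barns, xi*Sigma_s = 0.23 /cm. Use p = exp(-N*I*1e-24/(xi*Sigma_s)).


p = exp(-N * I * 1e-24 / (xi*Sigma_s))
p = exp(-1.8447e+22 * 15.9 * 1e-24 / 0.23)
p = 0.27936

0.27936


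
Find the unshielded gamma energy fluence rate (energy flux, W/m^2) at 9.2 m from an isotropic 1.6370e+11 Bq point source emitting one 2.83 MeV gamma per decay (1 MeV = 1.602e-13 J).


psi = A * E * 1.602e-13 / (4*pi*r^2)
psi = 1.6370e+11 * 2.83 * 1.602e-13 / (4*pi*9.2^2)
psi = 6.9777e-05 W/m^2

6.9777e-05


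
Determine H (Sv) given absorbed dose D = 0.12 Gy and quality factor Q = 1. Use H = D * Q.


H = D * Q
H = 0.12 * 1
H = 0.12000 Sv

0.12000


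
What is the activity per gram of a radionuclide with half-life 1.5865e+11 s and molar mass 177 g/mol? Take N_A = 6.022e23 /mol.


lambda = ln(2) / t_half = ln(2) / 1.5865e+11 = 4.369034e-12 /s
SA = lambda * N_A / M
SA = 4.369034e-12 * 6.022e23 / 177
SA = 1.4865e+10 Bq/g

1.4865e+10


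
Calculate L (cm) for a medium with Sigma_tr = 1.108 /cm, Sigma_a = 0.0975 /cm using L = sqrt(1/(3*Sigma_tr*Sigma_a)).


D = 1 / (3 * Sigma_tr) = 1 / (3 * 1.108) = 0.3008424 cm
L = sqrt(D / Sigma_a)
L = sqrt(0.3008424 / 0.0975)
L = 1.7566 cm

1.7566


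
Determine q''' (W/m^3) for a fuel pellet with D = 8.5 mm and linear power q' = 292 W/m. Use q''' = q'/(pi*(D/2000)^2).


r = D / 2 / 1000 = 8.5 / 2 / 1000 = 0.00425 m
q''' = q' / (pi * r^2)
q''' = 292 / (pi * 0.00425^2)
q''' = 5.1458e+06 W/m^3

5.1458e+06


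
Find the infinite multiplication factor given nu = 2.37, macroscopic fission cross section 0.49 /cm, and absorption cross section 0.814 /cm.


k_inf = nu * Sigma_f / Sigma_a
k_inf = 2.37 * 0.49 / 0.814
k_inf = 1.4267

1.4267


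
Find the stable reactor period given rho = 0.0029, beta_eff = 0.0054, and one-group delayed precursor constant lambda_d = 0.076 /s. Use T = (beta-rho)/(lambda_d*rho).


T = (beta - rho) / (lambda_d * rho)
T = (0.0054 - 0.0029) / (0.076 * 0.0029)
T = 11.343 s

11.343


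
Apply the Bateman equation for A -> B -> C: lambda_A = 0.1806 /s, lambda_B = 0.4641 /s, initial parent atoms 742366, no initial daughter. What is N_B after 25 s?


N_B(t) = lambda_A * N_A0 / (lambda_B - lambda_A) * [exp(-lambda_A*t) - exp(-lambda_B*t)]
exp(-0.1806*25) = 0.01094361; exp(-0.4641*25) = 9.143201e-06
N_B = 0.1806 * 742366 / (0.4641 - 0.1806) * (0.01094361 - 9.143201e-06)
N_B = 5171.1

5171.1


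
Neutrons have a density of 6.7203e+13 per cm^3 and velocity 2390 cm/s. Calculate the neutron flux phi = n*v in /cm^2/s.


phi = n * v
phi = 6.7203e+13 * 2390
phi = 1.6062e+17 /cm^2/s

1.6062e+17


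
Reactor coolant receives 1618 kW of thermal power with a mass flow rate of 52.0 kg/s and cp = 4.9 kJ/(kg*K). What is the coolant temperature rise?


dT = Q / (m_dot * cp)
dT = 1618 / (52.0 * 4.9)
dT = 6.3501 C

6.3501


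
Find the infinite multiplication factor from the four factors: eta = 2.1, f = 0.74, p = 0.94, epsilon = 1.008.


k_inf = eta * f * p * epsilon
k_inf = 2.1 * 0.74 * 0.94 * 1.008
k_inf = 1.4724

1.4724


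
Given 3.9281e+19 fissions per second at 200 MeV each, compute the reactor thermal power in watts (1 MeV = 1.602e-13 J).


P = fission_rate * E_MeV * 1.602e-13
P = 3.9281e+19 * 200 * 1.602e-13
P = 1.2586e+09 W

1.2586e+09


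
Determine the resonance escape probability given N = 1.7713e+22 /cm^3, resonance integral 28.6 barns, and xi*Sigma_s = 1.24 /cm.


p = exp(-N * I * 1e-24 / (xi*Sigma_s))
p = exp(-1.7713e+22 * 28.6 * 1e-24 / 1.24)
p = 0.66462

0.66462


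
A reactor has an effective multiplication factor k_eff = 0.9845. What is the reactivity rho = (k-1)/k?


rho = (k_eff - 1) / k_eff
rho = (0.9845 - 1) / 0.9845
rho = -0.015744

-0.015744


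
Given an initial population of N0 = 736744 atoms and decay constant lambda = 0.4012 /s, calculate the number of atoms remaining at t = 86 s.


N = N0 * exp(-lambda * t)
N = 736744 * exp(-0.4012 * 86)
N = 7.6343e-10

7.6343e-10


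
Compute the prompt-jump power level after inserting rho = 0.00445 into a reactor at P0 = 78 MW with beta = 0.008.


P1/P0 = beta / (beta - rho)
P1/P0 = 0.008 / (0.008 - 0.00445) = 2.253521
P1 = 78 * 2.253521 = 175.77 MW

175.77


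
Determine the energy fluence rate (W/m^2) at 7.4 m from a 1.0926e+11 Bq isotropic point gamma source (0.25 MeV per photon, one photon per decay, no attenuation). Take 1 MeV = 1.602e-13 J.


psi = A * E * 1.602e-13 / (4*pi*r^2)
psi = 1.0926e+11 * 0.25 * 1.602e-13 / (4*pi*7.4^2)
psi = 6.3590e-06 W/m^2

6.3590e-06


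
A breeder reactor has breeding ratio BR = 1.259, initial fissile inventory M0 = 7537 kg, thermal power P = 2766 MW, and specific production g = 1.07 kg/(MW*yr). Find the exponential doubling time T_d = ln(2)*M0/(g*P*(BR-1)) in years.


Breeding gain G = BR - 1 = 1.259 - 1 = 0.259
Fissile production rate = g * P * G = 1.07 * 2766 * 0.259 = 766.54158 kg/yr
T_d = ln(2) * M0 / (g * P * G)
T_d = ln(2) * 7537 / 766.54158 = 6.8154 yr

6.8154


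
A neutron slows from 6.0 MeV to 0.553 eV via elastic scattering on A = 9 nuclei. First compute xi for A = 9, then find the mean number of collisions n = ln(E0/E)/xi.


xi = 1 + (A-1)^2/(2A)*ln((A-1)/(A+1)) = 0.2066007 (for A = 9)
n = ln(E0/E) / xi
n = ln(6.0e6 / 0.553) / 0.2066007
n = ln(1.084991e+07) / 0.2066007 = 78.411

78.411


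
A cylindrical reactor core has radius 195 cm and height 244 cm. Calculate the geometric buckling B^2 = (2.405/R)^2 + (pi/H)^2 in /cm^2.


B^2 = (2.405/R)^2 + (pi/H)^2
B^2 = (2.405/195)^2 + (pi/244)^2
B^2 = 3.1789e-04 /cm^2

3.1789e-04


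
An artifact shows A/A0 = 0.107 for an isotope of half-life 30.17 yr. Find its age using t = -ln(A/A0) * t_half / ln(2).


lambda = ln(2) / t_half = ln(2) / 30.17 = 0.02297472 /yr
t = -ln(A/A0) / lambda
t = -ln(0.107) / 0.02297472
t = 97.278 yr

97.278


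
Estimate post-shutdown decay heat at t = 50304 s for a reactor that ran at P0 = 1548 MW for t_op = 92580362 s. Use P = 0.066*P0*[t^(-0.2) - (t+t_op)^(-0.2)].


P/P0 = 0.066 * [t^(-0.2) - (t + t_op)^(-0.2)]
P/P0 = 0.066 * [50304^(-0.2) - (50304 + 92580362)^(-0.2)]
P/P0 = 0.066 * [0.1147307 - 0.02550639] = 0.005888804
P = 1548 * 0.005888804 = 9.1159 MW

9.1159


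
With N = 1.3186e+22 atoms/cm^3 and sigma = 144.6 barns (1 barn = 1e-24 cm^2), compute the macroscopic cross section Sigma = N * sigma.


Sigma = N * sigma_barns * 1e-24
Sigma = 1.3186e+22 * 144.6 * 1e-24
Sigma = 1.9067 /cm

1.9067


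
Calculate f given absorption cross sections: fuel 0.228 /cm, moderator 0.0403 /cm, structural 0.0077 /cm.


f = Sigma_a_fuel / (Sigma_a_fuel + Sigma_a_mod + Sigma_a_other)
f = 0.228 / (0.228 + 0.0403 + 0.0077)
f = 0.82609

0.82609


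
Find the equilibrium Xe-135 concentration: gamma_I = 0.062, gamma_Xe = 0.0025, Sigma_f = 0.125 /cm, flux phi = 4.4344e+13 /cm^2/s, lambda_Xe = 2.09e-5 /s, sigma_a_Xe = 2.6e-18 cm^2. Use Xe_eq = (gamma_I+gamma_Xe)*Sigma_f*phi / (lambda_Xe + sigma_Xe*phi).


Xe_eq = (gamma_I + gamma_Xe) * Sigma_f * phi / (lambda_Xe + sigma_Xe * phi)
Numerator = (0.062 + 0.0025) * 0.125 * 4.4344e+13 = 3.575235e+11
Denominator = 2.09e-5 + 2.6e-18 * 4.4344e+13 = 1.361944e-04
Xe_eq = 3.575235e+11 / 1.361944e-04 = 2.6251e+15 /cm^3

2.6251e+15


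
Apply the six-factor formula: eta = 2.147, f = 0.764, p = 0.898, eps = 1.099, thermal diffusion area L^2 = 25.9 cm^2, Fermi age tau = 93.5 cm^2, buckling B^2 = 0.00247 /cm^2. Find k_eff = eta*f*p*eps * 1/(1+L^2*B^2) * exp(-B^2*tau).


k_inf = eta*f*p*eps = 2.147*0.764*0.898*1.099 = 1.618823
P_TNL = 1/(1 + L^2*B^2) = 1/(1 + 25.9*0.00247) = 0.9398735
P_FNL = exp(-B^2*tau) = exp(-0.00247*93.5) = 0.7937831
k_eff = k_inf * P_TNL * P_FNL = 1.618823 * 0.9398735 * 0.7937831
k_eff = 1.2077

1.2077


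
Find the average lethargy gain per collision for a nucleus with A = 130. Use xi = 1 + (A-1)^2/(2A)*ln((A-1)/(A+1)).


xi = 1 + (A-1)^2/(2A) * ln((A-1)/(A+1))
xi = 1 + (130-1)^2/(2*130) * ln((130-1)/(130 +1))
xi = 0.015306

0.015306


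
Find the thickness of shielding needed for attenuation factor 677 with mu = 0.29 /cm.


x = ln(factor) / mu
x = ln(677) / 0.29
x = 22.475 cm

22.475


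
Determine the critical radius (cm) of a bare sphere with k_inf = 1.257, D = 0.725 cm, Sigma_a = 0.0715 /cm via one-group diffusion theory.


L^2 = D / Sigma_a = 0.725 / 0.0715 = 10.13986 cm^2
B_m^2 = (k_inf - 1) / L^2 = (1.257 - 1) / 10.13986 = 0.02534552 /cm^2
For a bare sphere: B_g = pi/R, so R_c = pi / sqrt(B_m^2)
R_c = pi / sqrt(0.02534552) = 19.733 cm

19.733


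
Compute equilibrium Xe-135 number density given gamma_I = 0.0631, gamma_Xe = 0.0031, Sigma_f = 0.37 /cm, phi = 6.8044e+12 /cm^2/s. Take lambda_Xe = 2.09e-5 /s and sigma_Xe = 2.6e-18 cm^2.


Xe_eq = (gamma_I + gamma_Xe) * Sigma_f * phi / (lambda_Xe + sigma_Xe * phi)
Numerator = (0.0631 + 0.0031) * 0.37 * 6.8044e+12 = 1.666670e+11
Denominator = 2.09e-5 + 2.6e-18 * 6.8044e+12 = 3.859144e-05
Xe_eq = 1.666670e+11 / 3.859144e-05 = 4.3188e+15 /cm^3

4.3188e+15


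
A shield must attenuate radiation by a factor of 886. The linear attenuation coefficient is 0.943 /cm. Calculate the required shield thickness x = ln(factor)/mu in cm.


x = ln(factor) / mu
x = ln(886) / 0.943
x = 7.1969 cm

7.1969


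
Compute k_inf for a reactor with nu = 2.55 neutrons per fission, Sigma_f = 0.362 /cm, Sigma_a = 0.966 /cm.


k_inf = nu * Sigma_f / Sigma_a
k_inf = 2.55 * 0.362 / 0.966
k_inf = 0.95559

0.95559


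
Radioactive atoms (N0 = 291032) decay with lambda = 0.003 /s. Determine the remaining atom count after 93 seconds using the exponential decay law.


N = N0 * exp(-lambda * t)
N = 291032 * exp(-0.003 * 93)
N = 220177

220177


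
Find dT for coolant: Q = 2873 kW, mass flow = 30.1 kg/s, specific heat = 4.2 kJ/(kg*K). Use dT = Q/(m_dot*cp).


dT = Q / (m_dot * cp)
dT = 2873 / (30.1 * 4.2)
dT = 22.726 C

22.726


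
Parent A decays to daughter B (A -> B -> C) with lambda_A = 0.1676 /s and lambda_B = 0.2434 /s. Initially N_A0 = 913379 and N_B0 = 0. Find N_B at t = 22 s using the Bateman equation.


N_B(t) = lambda_A * N_A0 / (lambda_B - lambda_A) * [exp(-lambda_A*t) - exp(-lambda_B*t)]
exp(-0.1676*22) = 0.02504202; exp(-0.2434*22) = 0.004725414
N_B = 0.1676 * 913379 / (0.2434 - 0.1676) * (0.02504202 - 0.004725414)
N_B = 41031

41031


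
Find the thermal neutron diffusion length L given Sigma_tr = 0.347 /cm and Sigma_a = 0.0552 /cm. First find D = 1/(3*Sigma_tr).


D = 1 / (3 * Sigma_tr) = 1 / (3 * 0.347) = 0.9606148 cm
L = sqrt(D / Sigma_a)
L = sqrt(0.9606148 / 0.0552)
L = 4.1716 cm

4.1716


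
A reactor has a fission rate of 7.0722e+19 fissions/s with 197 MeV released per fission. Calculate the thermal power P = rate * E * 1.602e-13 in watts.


P = fission_rate * E_MeV * 1.602e-13
P = 7.0722e+19 * 197 * 1.602e-13
P = 2.2319e+09 W

2.2319e+09


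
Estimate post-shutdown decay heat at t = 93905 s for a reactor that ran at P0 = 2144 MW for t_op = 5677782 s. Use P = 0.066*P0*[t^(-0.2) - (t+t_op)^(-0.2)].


P/P0 = 0.066 * [t^(-0.2) - (t + t_op)^(-0.2)]
P/P0 = 0.066 * [93905^(-0.2) - (93905 + 5677782)^(-0.2)]
P/P0 = 0.066 * [0.1012657 - 0.04443646] = 0.003750730
P = 2144 * 0.003750730 = 8.0416 MW

8.0416


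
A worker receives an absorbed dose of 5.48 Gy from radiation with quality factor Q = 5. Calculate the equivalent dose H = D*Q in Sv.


H = D * Q
H = 5.48 * 5
H = 27.400 Sv

27.400


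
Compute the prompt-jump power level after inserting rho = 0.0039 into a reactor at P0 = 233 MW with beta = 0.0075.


P1/P0 = beta / (beta - rho)
P1/P0 = 0.0075 / (0.0075 - 0.0039) = 2.083333
P1 = 233 * 2.083333 = 485.42 MW

485.42


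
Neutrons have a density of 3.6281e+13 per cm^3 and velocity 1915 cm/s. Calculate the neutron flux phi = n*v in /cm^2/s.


phi = n * v
phi = 3.6281e+13 * 1915
phi = 6.9478e+16 /cm^2/s

6.9478e+16


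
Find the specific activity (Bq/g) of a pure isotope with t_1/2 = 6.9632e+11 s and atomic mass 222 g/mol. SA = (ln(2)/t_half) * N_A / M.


lambda = ln(2) / t_half = ln(2) / 6.9632e+11 = 9.954434e-13 /s
SA = lambda * N_A / M
SA = 9.954434e-13 * 6.022e23 / 222
SA = 2.7003e+09 Bq/g

2.7003e+09


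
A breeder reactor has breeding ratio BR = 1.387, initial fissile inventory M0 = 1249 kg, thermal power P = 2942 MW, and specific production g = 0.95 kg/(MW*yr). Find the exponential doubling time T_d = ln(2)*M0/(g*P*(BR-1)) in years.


Breeding gain G = BR - 1 = 1.387 - 1 = 0.387
Fissile production rate = g * P * G = 0.95 * 2942 * 0.387 = 1081.6263 kg/yr
T_d = ln(2) * M0 / (g * P * G)
T_d = ln(2) * 1249 / 1081.6263 = 0.80041 yr

0.80041


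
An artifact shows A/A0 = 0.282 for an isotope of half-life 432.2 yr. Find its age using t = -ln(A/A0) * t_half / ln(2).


lambda = ln(2) / t_half = ln(2) / 432.2 = 0.001603765 /yr
t = -ln(A/A0) / lambda
t = -ln(0.282) / 0.001603765
t = 789.30 yr

789.30


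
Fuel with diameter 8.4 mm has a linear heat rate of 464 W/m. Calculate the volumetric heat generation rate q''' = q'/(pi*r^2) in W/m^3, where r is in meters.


r = D / 2 / 1000 = 8.4 / 2 / 1000 = 0.0042 m
q''' = q' / (pi * r^2)
q''' = 464 / (pi * 0.0042^2)
q''' = 8.3728e+06 W/m^3

8.3728e+06


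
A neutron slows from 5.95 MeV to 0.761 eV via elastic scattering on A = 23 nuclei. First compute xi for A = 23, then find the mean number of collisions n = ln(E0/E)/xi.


xi = 1 + (A-1)^2/(2A)*ln((A-1)/(A+1)) = 0.08448899 (for A = 23)
n = ln(E0/E) / xi
n = ln(5.95e6 / 0.761) / 0.08448899
n = ln(7.818660e+06) / 0.08448899 = 187.86

187.86


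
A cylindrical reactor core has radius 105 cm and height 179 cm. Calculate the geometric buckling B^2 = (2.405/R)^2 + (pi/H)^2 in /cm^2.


B^2 = (2.405/R)^2 + (pi/H)^2
B^2 = (2.405/105)^2 + (pi/179)^2
B^2 = 8.3266e-04 /cm^2

8.3266e-04


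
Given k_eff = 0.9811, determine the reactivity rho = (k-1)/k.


rho = (k_eff - 1) / k_eff
rho = (0.9811 - 1) / 0.9811
rho = -0.019264

-0.019264


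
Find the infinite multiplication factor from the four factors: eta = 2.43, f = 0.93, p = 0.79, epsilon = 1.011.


k_inf = eta * f * p * epsilon
k_inf = 2.43 * 0.93 * 0.79 * 1.011
k_inf = 1.8050

1.8050


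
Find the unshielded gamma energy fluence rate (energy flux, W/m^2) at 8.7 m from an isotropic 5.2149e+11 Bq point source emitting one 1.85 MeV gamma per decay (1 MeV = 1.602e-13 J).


psi = A * E * 1.602e-13 / (4*pi*r^2)
psi = 5.2149e+11 * 1.85 * 1.602e-13 / (4*pi*8.7^2)
psi = 1.6249e-04 W/m^2

1.6249e-04


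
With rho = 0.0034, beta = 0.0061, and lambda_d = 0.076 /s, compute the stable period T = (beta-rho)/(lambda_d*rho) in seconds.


T = (beta - rho) / (lambda_d * rho)
T = (0.0061 - 0.0034) / (0.076 * 0.0034)
T = 10.449 s

10.449


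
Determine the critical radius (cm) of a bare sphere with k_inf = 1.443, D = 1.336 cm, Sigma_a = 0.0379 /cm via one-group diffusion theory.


L^2 = D / Sigma_a = 1.336 / 0.0379 = 35.25066 cm^2
B_m^2 = (k_inf - 1) / L^2 = (1.443 - 1) / 35.25066 = 0.01256714 /cm^2
For a bare sphere: B_g = pi/R, so R_c = pi / sqrt(B_m^2)
R_c = pi / sqrt(0.01256714) = 28.024 cm

28.024


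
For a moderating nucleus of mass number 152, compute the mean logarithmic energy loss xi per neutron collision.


xi = 1 + (A-1)^2/(2A) * ln((A-1)/(A+1))
xi = 1 + (152-1)^2/(2*152) * ln((152-1)/(152 +1))
xi = 0.013100

0.013100


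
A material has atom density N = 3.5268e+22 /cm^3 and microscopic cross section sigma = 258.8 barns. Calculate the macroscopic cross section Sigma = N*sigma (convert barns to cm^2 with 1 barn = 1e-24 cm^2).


Sigma = N * sigma_barns * 1e-24
Sigma = 3.5268e+22 * 258.8 * 1e-24
Sigma = 9.1274 /cm

9.1274


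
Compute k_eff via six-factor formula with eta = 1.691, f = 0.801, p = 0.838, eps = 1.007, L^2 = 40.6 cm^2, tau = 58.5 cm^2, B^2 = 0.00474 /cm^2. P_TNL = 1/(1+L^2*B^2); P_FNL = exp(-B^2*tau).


k_inf = eta*f*p*eps = 1.691*0.801*0.838*1.007 = 1.143009
P_TNL = 1/(1 + L^2*B^2) = 1/(1 + 40.6*0.00474) = 0.8386138
P_FNL = exp(-B^2*tau) = exp(-0.00474*58.5) = 0.7578347
k_eff = k_inf * P_TNL * P_FNL = 1.143009 * 0.8386138 * 0.7578347
k_eff = 0.72642

0.72642


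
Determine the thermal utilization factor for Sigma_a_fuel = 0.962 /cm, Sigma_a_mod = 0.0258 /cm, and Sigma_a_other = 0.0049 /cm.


f = Sigma_a_fuel / (Sigma_a_fuel + Sigma_a_mod + Sigma_a_other)
f = 0.962 / (0.962 + 0.0258 + 0.0049)
f = 0.96907

0.96907


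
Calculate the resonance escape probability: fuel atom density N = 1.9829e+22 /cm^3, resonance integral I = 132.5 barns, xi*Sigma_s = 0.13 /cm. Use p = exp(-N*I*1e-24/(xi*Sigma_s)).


p = exp(-N * I * 1e-24 / (xi*Sigma_s))
p = exp(-1.9829e+22 * 132.5 * 1e-24 / 0.13)
p = 1.6702e-09

1.6702e-09


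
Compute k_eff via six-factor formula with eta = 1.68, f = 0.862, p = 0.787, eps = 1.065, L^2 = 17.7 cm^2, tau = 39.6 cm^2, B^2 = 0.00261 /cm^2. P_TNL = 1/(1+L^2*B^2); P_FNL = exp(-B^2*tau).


k_inf = eta*f*p*eps = 1.68*0.862*0.787*1.065 = 1.213783
P_TNL = 1/(1 + L^2*B^2) = 1/(1 + 17.7*0.00261) = 0.9558429
P_FNL = exp(-B^2*tau) = exp(-0.00261*39.6) = 0.9018059
k_eff = k_inf * P_TNL * P_FNL = 1.213783 * 0.9558429 * 0.9018059
k_eff = 1.0463

1.0463


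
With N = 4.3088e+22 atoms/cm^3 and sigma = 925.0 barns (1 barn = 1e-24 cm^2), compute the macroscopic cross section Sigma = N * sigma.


Sigma = N * sigma_barns * 1e-24
Sigma = 4.3088e+22 * 925.0 * 1e-24
Sigma = 39.856 /cm

39.856


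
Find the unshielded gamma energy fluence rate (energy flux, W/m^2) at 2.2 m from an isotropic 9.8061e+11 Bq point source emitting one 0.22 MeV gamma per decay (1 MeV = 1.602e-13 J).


psi = A * E * 1.602e-13 / (4*pi*r^2)
psi = 9.8061e+11 * 0.22 * 1.602e-13 / (4*pi*2.2^2)
psi = 5.6823e-04 W/m^2

5.6823e-04


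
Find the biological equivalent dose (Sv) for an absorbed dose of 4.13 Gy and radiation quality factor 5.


H = D * Q
H = 4.13 * 5
H = 20.650 Sv

20.650


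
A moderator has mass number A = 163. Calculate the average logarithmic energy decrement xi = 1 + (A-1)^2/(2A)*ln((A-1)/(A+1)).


xi = 1 + (A-1)^2/(2A) * ln((A-1)/(A+1))
xi = 1 + (163-1)^2/(2*163) * ln((163-1)/(163 +1))
xi = 0.012220

0.012220


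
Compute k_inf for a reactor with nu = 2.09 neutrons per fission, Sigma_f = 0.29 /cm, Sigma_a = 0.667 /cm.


k_inf = nu * Sigma_f / Sigma_a
k_inf = 2.09 * 0.29 / 0.667
k_inf = 0.90870

0.90870


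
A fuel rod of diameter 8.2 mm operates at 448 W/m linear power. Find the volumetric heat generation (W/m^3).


r = D / 2 / 1000 = 8.2 / 2 / 1000 = 0.0041 m
q''' = q' / (pi * r^2)
q''' = 448 / (pi * 0.0041^2)
q''' = 8.4832e+06 W/m^3

8.4832e+06


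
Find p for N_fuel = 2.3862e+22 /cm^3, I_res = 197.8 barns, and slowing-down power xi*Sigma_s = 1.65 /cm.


p = exp(-N * I * 1e-24 / (xi*Sigma_s))
p = exp(-2.3862e+22 * 197.8 * 1e-24 / 1.65)
p = 0.057237

0.057237


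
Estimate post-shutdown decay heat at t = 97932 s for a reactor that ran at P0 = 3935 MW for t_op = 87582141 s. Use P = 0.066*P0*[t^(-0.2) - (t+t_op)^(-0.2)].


P/P0 = 0.066 * [t^(-0.2) - (t + t_op)^(-0.2)]
P/P0 = 0.066 * [97932^(-0.2) - (97932 + 87582141)^(-0.2)]
P/P0 = 0.066 * [0.1004188 - 0.02578813] = 0.004925624
P = 3935 * 0.004925624 = 19.382 MW

19.382


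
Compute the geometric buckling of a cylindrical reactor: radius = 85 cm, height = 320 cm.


B^2 = (2.405/R)^2 + (pi/H)^2
B^2 = (2.405/85)^2 + (pi/320)^2
B^2 = 8.9694e-04 /cm^2

8.9694e-04


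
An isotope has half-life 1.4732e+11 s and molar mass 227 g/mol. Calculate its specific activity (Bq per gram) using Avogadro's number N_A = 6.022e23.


lambda = ln(2) / t_half = ln(2) / 1.4732e+11 = 4.705045e-12 /s
SA = lambda * N_A / M
SA = 4.705045e-12 * 6.022e23 / 227
SA = 1.2482e+10 Bq/g

1.2482e+10


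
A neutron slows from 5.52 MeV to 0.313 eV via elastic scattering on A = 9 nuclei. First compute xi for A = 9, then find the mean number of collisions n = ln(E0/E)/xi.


xi = 1 + (A-1)^2/(2A)*ln((A-1)/(A+1)) = 0.2066007 (for A = 9)
n = ln(E0/E) / xi
n = ln(5.52e6 / 0.313) / 0.2066007
n = ln(1.763578e+07) / 0.2066007 = 80.762

80.762


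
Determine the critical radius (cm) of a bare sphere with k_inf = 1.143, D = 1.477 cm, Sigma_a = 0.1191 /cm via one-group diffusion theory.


L^2 = D / Sigma_a = 1.477 / 0.1191 = 12.40134 cm^2
B_m^2 = (k_inf - 1) / L^2 = (1.143 - 1) / 12.40134 = 0.01153101 /cm^2
For a bare sphere: B_g = pi/R, so R_c = pi / sqrt(B_m^2)
R_c = pi / sqrt(0.01153101) = 29.256 cm

29.256


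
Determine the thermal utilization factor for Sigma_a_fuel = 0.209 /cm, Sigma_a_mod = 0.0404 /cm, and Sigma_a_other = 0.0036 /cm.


f = Sigma_a_fuel / (Sigma_a_fuel + Sigma_a_mod + Sigma_a_other)
f = 0.209 / (0.209 + 0.0404 + 0.0036)
f = 0.82609

0.82609


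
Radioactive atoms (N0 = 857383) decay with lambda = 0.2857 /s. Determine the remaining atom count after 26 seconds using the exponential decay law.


N = N0 * exp(-lambda * t)
N = 857383 * exp(-0.2857 * 26)
N = 509.51

509.51


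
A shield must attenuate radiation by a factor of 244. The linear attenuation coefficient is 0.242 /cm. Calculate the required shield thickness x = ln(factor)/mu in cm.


x = ln(factor) / mu
x = ln(244) / 0.242
x = 22.716 cm

22.716


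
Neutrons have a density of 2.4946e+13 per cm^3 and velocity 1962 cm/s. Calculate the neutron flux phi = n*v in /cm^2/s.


phi = n * v
phi = 2.4946e+13 * 1962
phi = 4.8944e+16 /cm^2/s

4.8944e+16


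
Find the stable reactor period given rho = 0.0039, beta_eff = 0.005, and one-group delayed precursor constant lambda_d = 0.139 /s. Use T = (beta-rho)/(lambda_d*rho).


T = (beta - rho) / (lambda_d * rho)
T = (0.005 - 0.0039) / (0.139 * 0.0039)
T = 2.0291 s

2.0291


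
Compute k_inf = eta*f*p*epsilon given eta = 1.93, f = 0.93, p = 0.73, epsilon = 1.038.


k_inf = eta * f * p * epsilon
k_inf = 1.93 * 0.93 * 0.73 * 1.038
k_inf = 1.3601

1.3601


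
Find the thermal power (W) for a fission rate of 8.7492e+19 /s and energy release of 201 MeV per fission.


P = fission_rate * E_MeV * 1.602e-13
P = 8.7492e+19 * 201 * 1.602e-13
P = 2.8173e+09 W

2.8173e+09


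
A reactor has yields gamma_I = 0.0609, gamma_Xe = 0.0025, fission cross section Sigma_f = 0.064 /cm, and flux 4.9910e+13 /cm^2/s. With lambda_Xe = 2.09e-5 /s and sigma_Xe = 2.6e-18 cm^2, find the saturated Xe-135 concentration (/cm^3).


Xe_eq = (gamma_I + gamma_Xe) * Sigma_f * phi / (lambda_Xe + sigma_Xe * phi)
Numerator = (0.0609 + 0.0025) * 0.064 * 4.9910e+13 = 2.025148e+11
Denominator = 2.09e-5 + 2.6e-18 * 4.9910e+13 = 1.506660e-04
Xe_eq = 2.025148e+11 / 1.506660e-04 = 1.3441e+15 /cm^3

1.3441e+15


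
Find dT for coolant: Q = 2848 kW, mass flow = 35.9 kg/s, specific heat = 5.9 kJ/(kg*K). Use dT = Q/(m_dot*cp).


dT = Q / (m_dot * cp)
dT = 2848 / (35.9 * 5.9)
dT = 13.446 C

13.446


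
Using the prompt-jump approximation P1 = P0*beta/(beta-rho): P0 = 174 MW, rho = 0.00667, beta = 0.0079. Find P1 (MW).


P1/P0 = beta / (beta - rho)
P1/P0 = 0.0079 / (0.0079 - 0.00667) = 6.422764
P1 = 174 * 6.422764 = 1117.6 MW

1117.6


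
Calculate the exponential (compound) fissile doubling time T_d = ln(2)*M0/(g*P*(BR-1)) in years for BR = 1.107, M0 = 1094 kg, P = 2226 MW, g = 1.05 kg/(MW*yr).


Breeding gain G = BR - 1 = 1.107 - 1 = 0.107
Fissile production rate = g * P * G = 1.05 * 2226 * 0.107 = 250.0911 kg/yr
T_d = ln(2) * M0 / (g * P * G)
T_d = ln(2) * 1094 / 250.0911 = 3.0321 yr

3.0321


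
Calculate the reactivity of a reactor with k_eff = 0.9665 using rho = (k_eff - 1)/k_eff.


rho = (k_eff - 1) / k_eff
rho = (0.9665 - 1) / 0.9665
rho = -0.034661

-0.034661


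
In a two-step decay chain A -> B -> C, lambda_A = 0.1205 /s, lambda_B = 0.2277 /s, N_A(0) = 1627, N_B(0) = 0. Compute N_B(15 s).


N_B(t) = lambda_A * N_A0 / (lambda_B - lambda_A) * [exp(-lambda_A*t) - exp(-lambda_B*t)]
exp(-0.1205*15) = 0.1640638; exp(-0.2277*15) = 0.03285997
N_B = 0.1205 * 1627 / (0.2277 - 0.1205) * (0.1640638 - 0.03285997)
N_B = 239.95

239.95


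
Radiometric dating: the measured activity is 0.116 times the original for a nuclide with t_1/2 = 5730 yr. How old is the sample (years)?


lambda = ln(2) / t_half = ln(2) / 5730 = 1.209681e-04 /yr
t = -ln(A/A0) / lambda
t = -ln(0.116) / 1.209681e-04
t = 17808 yr

17808


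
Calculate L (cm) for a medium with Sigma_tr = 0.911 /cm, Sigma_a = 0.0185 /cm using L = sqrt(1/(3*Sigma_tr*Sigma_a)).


D = 1 / (3 * Sigma_tr) = 1 / (3 * 0.911) = 0.3658983 cm
L = sqrt(D / Sigma_a)
L = sqrt(0.3658983 / 0.0185)
L = 4.4473 cm

4.4473


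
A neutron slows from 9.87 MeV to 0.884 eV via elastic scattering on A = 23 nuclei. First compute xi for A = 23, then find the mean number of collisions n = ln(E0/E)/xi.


xi = 1 + (A-1)^2/(2A)*ln((A-1)/(A+1)) = 0.08448899 (for A = 23)
n = ln(E0/E) / xi
n = ln(9.87e6 / 0.884) / 0.08448899
n = ln(1.116516e+07) / 0.08448899 = 192.08

192.08


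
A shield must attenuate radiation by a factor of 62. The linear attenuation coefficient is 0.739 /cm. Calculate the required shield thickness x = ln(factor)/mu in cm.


x = ln(factor) / mu
x = ln(62) / 0.739
x = 5.5848 cm

5.5848


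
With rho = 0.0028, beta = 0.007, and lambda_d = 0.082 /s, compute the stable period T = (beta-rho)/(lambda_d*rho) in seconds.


T = (beta - rho) / (lambda_d * rho)
T = (0.007 - 0.0028) / (0.082 * 0.0028)
T = 18.293 s

18.293


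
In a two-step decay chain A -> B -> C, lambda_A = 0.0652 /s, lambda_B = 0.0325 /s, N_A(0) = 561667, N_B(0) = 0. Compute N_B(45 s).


N_B(t) = lambda_A * N_A0 / (lambda_B - lambda_A) * [exp(-lambda_A*t) - exp(-lambda_B*t)]
exp(-0.0652*45) = 0.05318388; exp(-0.0325*45) = 0.2316564
N_B = 0.0652 * 561667 / (0.0325 - 0.0652) * (0.05318388 - 0.2316564)
N_B = 199871

199871


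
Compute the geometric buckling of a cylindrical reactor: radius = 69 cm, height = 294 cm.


B^2 = (2.405/R)^2 + (pi/H)^2
B^2 = (2.405/69)^2 + (pi/294)^2
B^2 = 0.0013291 /cm^2

0.0013291


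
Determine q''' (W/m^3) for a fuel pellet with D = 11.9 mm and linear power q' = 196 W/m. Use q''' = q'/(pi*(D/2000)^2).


r = D / 2 / 1000 = 11.9 / 2 / 1000 = 0.00595 m
q''' = q' / (pi * r^2)
q''' = 196 / (pi * 0.00595^2)
q''' = 1.7623e+06 W/m^3

1.7623e+06


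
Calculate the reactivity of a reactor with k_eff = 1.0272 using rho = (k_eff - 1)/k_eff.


rho = (k_eff - 1) / k_eff
rho = (1.0272 - 1) / 1.0272
rho = 0.026480

0.026480


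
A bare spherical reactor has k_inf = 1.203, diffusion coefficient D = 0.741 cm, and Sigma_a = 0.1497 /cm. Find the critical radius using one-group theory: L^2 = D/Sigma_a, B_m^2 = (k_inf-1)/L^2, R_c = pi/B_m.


L^2 = D / Sigma_a = 0.741 / 0.1497 = 4.949900 cm^2
B_m^2 = (k_inf - 1) / L^2 = (1.203 - 1) / 4.949900 = 0.04101093 /cm^2
For a bare sphere: B_g = pi/R, so R_c = pi / sqrt(B_m^2)
R_c = pi / sqrt(0.04101093) = 15.513 cm

15.513


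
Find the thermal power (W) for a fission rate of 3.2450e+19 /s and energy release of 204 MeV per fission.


P = fission_rate * E_MeV * 1.602e-13
P = 3.2450e+19 * 204 * 1.602e-13
P = 1.0605e+09 W

1.0605e+09


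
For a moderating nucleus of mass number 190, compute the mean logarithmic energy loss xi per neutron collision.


xi = 1 + (A-1)^2/(2A) * ln((A-1)/(A+1))
xi = 1 + (190-1)^2/(2*190) * ln((190-1)/(190 +1))
xi = 0.010489

0.010489


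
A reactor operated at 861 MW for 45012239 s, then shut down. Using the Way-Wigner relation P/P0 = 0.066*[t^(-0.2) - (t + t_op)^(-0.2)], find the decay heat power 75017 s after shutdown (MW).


P/P0 = 0.066 * [t^(-0.2) - (t + t_op)^(-0.2)]
P/P0 = 0.066 * [75017^(-0.2) - (75017 + 45012239)^(-0.2)]
P/P0 = 0.066 * [0.1059176 - 0.02945705] = 0.005046396
P = 861 * 0.005046396 = 4.3449 MW

4.3449


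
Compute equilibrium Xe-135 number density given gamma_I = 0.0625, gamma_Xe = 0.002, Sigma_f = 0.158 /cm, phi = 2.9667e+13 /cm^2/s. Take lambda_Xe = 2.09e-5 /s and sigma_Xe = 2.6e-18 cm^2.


Xe_eq = (gamma_I + gamma_Xe) * Sigma_f * phi / (lambda_Xe + sigma_Xe * phi)
Numerator = (0.0625 + 0.002) * 0.158 * 2.9667e+13 = 3.023364e+11
Denominator = 2.09e-5 + 2.6e-18 * 2.9667e+13 = 9.803420e-05
Xe_eq = 3.023364e+11 / 9.803420e-05 = 3.0840e+15 /cm^3

3.0840e+15


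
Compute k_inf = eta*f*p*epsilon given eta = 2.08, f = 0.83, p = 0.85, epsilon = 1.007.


k_inf = eta * f * p * epsilon
k_inf = 2.08 * 0.83 * 0.85 * 1.007
k_inf = 1.4777

1.4777


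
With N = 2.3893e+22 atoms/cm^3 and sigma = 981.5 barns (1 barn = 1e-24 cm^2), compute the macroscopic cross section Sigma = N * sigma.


Sigma = N * sigma_barns * 1e-24
Sigma = 2.3893e+22 * 981.5 * 1e-24
Sigma = 23.451 /cm

23.451


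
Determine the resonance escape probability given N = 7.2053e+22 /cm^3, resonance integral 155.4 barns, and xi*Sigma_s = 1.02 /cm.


p = exp(-N * I * 1e-24 / (xi*Sigma_s))
p = exp(-7.2053e+22 * 155.4 * 1e-24 / 1.02)
p = 1.7082e-05

1.7082e-05


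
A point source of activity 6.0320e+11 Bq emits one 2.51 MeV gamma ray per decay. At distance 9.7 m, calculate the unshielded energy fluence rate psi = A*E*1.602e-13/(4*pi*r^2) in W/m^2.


psi = A * E * 1.602e-13 / (4*pi*r^2)
psi = 6.0320e+11 * 2.51 * 1.602e-13 / (4*pi*9.7^2)
psi = 2.0514e-04 W/m^2

2.0514e-04


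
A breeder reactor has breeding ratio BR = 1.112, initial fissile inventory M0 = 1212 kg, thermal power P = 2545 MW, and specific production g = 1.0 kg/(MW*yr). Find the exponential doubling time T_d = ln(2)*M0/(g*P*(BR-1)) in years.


Breeding gain G = BR - 1 = 1.112 - 1 = 0.112
Fissile production rate = g * P * G = 1.0 * 2545 * 0.112 = 285.04 kg/yr
T_d = ln(2) * M0 / (g * P * G)
T_d = ln(2) * 1212 / 285.04 = 2.9473 yr

2.9473


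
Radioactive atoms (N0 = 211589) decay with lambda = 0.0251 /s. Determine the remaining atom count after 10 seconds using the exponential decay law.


N = N0 * exp(-lambda * t)
N = 211589 * exp(-0.0251 * 10)
N = 164621

164621


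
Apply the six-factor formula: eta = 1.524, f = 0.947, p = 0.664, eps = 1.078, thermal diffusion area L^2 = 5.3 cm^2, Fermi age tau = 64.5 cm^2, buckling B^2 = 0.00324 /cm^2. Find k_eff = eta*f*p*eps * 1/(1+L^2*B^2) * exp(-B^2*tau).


k_inf = eta*f*p*eps = 1.524*0.947*0.664*1.078 = 1.033051
P_TNL = 1/(1 + L^2*B^2) = 1/(1 + 5.3*0.00324) = 0.9831179
P_FNL = exp(-B^2*tau) = exp(-0.00324*64.5) = 0.8114115
k_eff = k_inf * P_TNL * P_FNL = 1.033051 * 0.9831179 * 0.8114115
k_eff = 0.82408

0.82408


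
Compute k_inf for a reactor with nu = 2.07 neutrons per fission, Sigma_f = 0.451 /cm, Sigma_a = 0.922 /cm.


k_inf = nu * Sigma_f / Sigma_a
k_inf = 2.07 * 0.451 / 0.922
k_inf = 1.0125

1.0125


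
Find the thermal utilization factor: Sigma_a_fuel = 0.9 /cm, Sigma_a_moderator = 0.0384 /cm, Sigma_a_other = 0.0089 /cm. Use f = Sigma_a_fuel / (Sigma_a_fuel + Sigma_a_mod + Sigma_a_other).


f = Sigma_a_fuel / (Sigma_a_fuel + Sigma_a_mod + Sigma_a_other)
f = 0.9 / (0.9 + 0.0384 + 0.0089)
f = 0.95007

0.95007


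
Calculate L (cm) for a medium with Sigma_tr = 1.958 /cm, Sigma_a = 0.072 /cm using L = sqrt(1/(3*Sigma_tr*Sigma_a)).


D = 1 / (3 * Sigma_tr) = 1 / (3 * 1.958) = 0.1702417 cm
L = sqrt(D / Sigma_a)
L = sqrt(0.1702417 / 0.072)
L = 1.5377 cm

1.5377


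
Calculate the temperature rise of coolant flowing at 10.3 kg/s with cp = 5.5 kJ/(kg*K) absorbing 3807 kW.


dT = Q / (m_dot * cp)
dT = 3807 / (10.3 * 5.5)
dT = 67.202 C

67.202


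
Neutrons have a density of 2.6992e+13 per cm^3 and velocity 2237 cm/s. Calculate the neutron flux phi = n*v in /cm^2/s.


phi = n * v
phi = 2.6992e+13 * 2237
phi = 6.0381e+16 /cm^2/s

6.0381e+16


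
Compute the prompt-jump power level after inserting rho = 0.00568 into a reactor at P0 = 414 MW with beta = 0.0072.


P1/P0 = beta / (beta - rho)
P1/P0 = 0.0072 / (0.0072 - 0.00568) = 4.736842
P1 = 414 * 4.736842 = 1961.1 MW

1961.1


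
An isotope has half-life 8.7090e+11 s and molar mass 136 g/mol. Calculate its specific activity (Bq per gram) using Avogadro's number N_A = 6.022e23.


lambda = ln(2) / t_half = ln(2) / 8.7090e+11 = 7.958976e-13 /s
SA = lambda * N_A / M
SA = 7.958976e-13 * 6.022e23 / 136
SA = 3.5242e+09 Bq/g

3.5242e+09


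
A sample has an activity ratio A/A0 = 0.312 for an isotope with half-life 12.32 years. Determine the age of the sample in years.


lambda = ln(2) / t_half = ln(2) / 12.32 = 0.05626195 /yr
t = -ln(A/A0) / lambda
t = -ln(0.312) / 0.05626195
t = 20.702 yr

20.702
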